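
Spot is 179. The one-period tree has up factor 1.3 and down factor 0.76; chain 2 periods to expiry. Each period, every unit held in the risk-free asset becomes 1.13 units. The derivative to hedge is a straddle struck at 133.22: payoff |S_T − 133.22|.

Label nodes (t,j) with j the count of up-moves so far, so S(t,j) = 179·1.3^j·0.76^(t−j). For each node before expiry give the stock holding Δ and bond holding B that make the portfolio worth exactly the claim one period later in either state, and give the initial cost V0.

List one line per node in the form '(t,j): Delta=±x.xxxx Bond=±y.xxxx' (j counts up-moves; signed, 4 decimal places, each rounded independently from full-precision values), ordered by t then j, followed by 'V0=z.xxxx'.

The replicating-portfolio and risk-neutral prices coincide; use p* = (1.13−0.76)/(1.3−0.76) = 0.6852 for the latter.
Terminal values V(2,·): V(2,0)=29.8296, V(2,1)=43.6320, V(2,2)=169.2900
(1,0): S=136.0400. Δ = (V_up−V_dn)/(S_up−S_dn) = (43.6320−29.8296)/(176.8520−103.3904) = 0.1879. V = [p*·43.6320 + (1−p*)·29.8296]/1.13 = 34.7671. B = V − Δ·S = 9.2071.
(1,1): S=232.7000. Δ = (V_up−V_dn)/(S_up−S_dn) = (169.2900−43.6320)/(302.5100−176.8520) = 1.0000. V = [p*·169.2900 + (1−p*)·43.6320]/1.13 = 114.8062. B = V − Δ·S = -117.8938.
(0,0): S=179.0000. Δ = (V_up−V_dn)/(S_up−S_dn) = (114.8062−34.7671)/(232.7000−136.0400) = 0.8280. V = [p*·114.8062 + (1−p*)·34.7671]/1.13 = 79.2997. B = V − Δ·S = -68.9209.
Each (Δ,B) replicates both successor values, so the strategy is self-financing and V0 is arbitrage-free.

(0,0): Delta=0.8280 Bond=-68.9209
(1,0): Delta=0.1879 Bond=9.2071
(1,1): Delta=1.0000 Bond=-117.8938
V0=79.2997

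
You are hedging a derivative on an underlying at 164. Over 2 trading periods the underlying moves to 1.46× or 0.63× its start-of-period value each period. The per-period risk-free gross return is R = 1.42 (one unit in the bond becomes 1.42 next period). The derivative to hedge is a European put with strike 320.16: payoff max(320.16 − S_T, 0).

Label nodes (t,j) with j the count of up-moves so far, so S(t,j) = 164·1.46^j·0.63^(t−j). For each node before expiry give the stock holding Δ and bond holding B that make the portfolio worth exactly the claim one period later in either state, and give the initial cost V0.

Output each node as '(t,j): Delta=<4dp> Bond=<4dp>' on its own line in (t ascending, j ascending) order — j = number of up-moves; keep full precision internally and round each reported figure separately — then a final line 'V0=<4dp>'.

(0,0): Delta=-0.8551 Bond=148.2363
(1,0): Delta=-1.0000 Bond=225.4648
(1,1): Delta=-0.8520 Bond=209.7376
V0=7.9970

Under the risk-neutral measure, an up-move has probability p* = (R−d)/(u−d) = 0.9518 and values discount at R = 1.42.
Terminal payoffs: V(2,0)=255.0684, V(2,1)=169.3128, V(2,2)=0.0000
(1,0): S=103.3200. Δ = (V_up−V_dn)/(S_up−S_dn) = (169.3128−255.0684)/(150.8472−65.0916) = -1.0000. V = [p*·169.3128 + (1−p*)·255.0684]/1.42 = 122.1448. B = V − Δ·S = 225.4648.
(1,1): S=239.4400. Δ = (V_up−V_dn)/(S_up−S_dn) = (0.0000−169.3128)/(349.5824−150.8472) = -0.8520. V = [p*·0.0000 + (1−p*)·169.3128]/1.42 = 5.7462. B = V − Δ·S = 209.7376.
(0,0): S=164.0000. Δ = (V_up−V_dn)/(S_up−S_dn) = (5.7462−122.1448)/(239.4400−103.3200) = -0.8551. V = [p*·5.7462 + (1−p*)·122.1448]/1.42 = 7.9970. B = V − Δ·S = 148.2363.
Check: Δ(0,0)·S0 + B(0,0) = 7.9970 = V0.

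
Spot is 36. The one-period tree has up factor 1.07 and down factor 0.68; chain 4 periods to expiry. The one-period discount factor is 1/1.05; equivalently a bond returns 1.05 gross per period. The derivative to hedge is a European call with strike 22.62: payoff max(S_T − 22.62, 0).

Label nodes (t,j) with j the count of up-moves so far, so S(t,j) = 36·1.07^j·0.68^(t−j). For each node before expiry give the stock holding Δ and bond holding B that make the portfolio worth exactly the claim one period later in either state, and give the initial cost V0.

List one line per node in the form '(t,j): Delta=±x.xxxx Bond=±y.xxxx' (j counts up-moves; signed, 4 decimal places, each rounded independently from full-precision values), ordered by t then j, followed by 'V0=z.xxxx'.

(0,0): Delta=0.9664 Bond=-17.3546
(1,0): Delta=0.6301 Bond=-9.9899
(1,1): Delta=0.9780 Bond=-18.6673
(2,0): Delta=0.0000 Bond=0.0000
(2,1): Delta=0.6518 Bond=-11.0564
(2,2): Delta=0.9892 Bond=-20.0625
(3,0): Delta=0.0000 Bond=0.0000
(3,1): Delta=0.0000 Bond=0.0000
(3,2): Delta=0.6742 Bond=-12.2368
(3,3): Delta=1.0000 Bond=-21.5429
V0=17.4366

Since d<R<u, set p* = (R−d)/(u−d) = 0.9487; price each node as the discounted p*-expectation of its children.
Terminal payoffs: V(4,0)=0.0000, V(4,1)=0.0000, V(4,2)=0.0000, V(4,3)=7.3691, V(4,4)=24.5687
  t=3,j=0: stock 11.3196 → up 12.1119 (V=0.0000), down 7.6973 (V=0.0000). Price 0.0000; hedge Δ=0.0000, bond B=0.0000.
  t=3,j=1: stock 17.8116 → up 19.0585 (V=0.0000), down 12.1119 (V=0.0000). Price 0.0000; hedge Δ=0.0000, bond B=0.0000.
  t=3,j=2: stock 28.0272 → up 29.9891 (V=7.3691), down 19.0585 (V=0.0000). Price 6.6582; hedge Δ=0.6742, bond B=-12.2368.
  t=3,j=3: stock 44.1015 → up 47.1887 (V=24.5687), down 29.9891 (V=7.3691). Price 22.5587; hedge Δ=1.0000, bond B=-21.5429.
  t=2,j=0: stock 16.6464 → up 17.8116 (V=0.0000), down 11.3196 (V=0.0000). Price 0.0000; hedge Δ=0.0000, bond B=0.0000.
  t=2,j=1: stock 26.1936 → up 28.0272 (V=6.6582), down 17.8116 (V=0.0000). Price 6.0160; hedge Δ=0.6518, bond B=-11.0564.
  t=2,j=2: stock 41.2164 → up 44.1015 (V=22.5587), down 28.0272 (V=6.6582). Price 20.7079; hedge Δ=0.9892, bond B=-20.0625.
  t=1,j=0: stock 24.4800 → up 26.1936 (V=6.0160), down 16.6464 (V=0.0000). Price 5.4357; hedge Δ=0.6301, bond B=-9.9899.
  t=1,j=1: stock 38.5200 → up 41.2164 (V=20.7079), down 26.1936 (V=6.0160). Price 19.0042; hedge Δ=0.9780, bond B=-18.6673.
  t=0,j=0: stock 36.0000 → up 38.5200 (V=19.0042), down 24.4800 (V=5.4357). Price 17.4366; hedge Δ=0.9664, bond B=-17.3546.
Root portfolio cost Δ·36+B reproduces V0=17.4366.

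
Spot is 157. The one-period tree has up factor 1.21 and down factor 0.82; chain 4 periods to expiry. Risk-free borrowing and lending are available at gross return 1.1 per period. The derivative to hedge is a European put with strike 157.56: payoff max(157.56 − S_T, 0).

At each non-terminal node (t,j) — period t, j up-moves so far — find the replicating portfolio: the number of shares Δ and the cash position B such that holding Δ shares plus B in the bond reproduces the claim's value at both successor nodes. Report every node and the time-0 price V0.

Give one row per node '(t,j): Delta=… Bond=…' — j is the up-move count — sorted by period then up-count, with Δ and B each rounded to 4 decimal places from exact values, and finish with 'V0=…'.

(0,0): Delta=-0.1301 Bond=23.6265
(1,0): Delta=-0.4018 Bond=60.9637
(1,1): Delta=-0.0578 Bond=12.2491
(2,0): Delta=-1.0000 Bond=130.2149
(2,1): Delta=-0.2425 Bond=42.2493
(2,2): Delta=-0.0086 Bond=2.1694
(3,0): Delta=-1.0000 Bond=143.2364
(3,1): Delta=-1.0000 Bond=143.2364
(3,2): Delta=-0.0408 Bond=8.4605
(3,3): Delta=0.0000 Bond=0.0000
V0=3.2029

Since d<R<u, set p* = (R−d)/(u−d) = 0.7179; price each node as the discounted p*-expectation of its children.
Terminal payoffs: V(4,0)=86.5769, V(4,1)=52.8166, V(4,2)=2.9996, V(4,3)=0.0000, V(4,4)=0.0000
Node (3,0) S=86.5648: V=(p*·52.8166+(1−p*)·86.5769)/1.1=56.6716; Δ=(52.8166−86.5769)/(104.7434−70.9831)=-1.0000; B=V−Δ·S=143.2364
Node (3,1) S=127.7358: V=(p*·2.9996+(1−p*)·52.8166)/1.1=15.5005; Δ=(2.9996−52.8166)/(154.5604−104.7434)=-1.0000; B=V−Δ·S=143.2364
Node (3,2) S=188.4882: V=(p*·0.0000+(1−p*)·2.9996)/1.1=0.7691; Δ=(0.0000−2.9996)/(228.0708−154.5604)=-0.0408; B=V−Δ·S=8.4605
Node (3,3) S=278.1351: V=(p*·0.0000+(1−p*)·0.0000)/1.1=0.0000; Δ=(0.0000−0.0000)/(336.5434−228.0708)=0.0000; B=V−Δ·S=0.0000
Node (2,0) S=105.5668: V=(p*·15.5005+(1−p*)·56.6716)/1.1=24.6481; Δ=(15.5005−56.6716)/(127.7358−86.5648)=-1.0000; B=V−Δ·S=130.2149
Node (2,1) S=155.7754: V=(p*·0.7691+(1−p*)·15.5005)/1.1=4.4765; Δ=(0.7691−15.5005)/(188.4882−127.7358)=-0.2425; B=V−Δ·S=42.2493
Node (2,2) S=229.8637: V=(p*·0.0000+(1−p*)·0.7691)/1.1=0.1972; Δ=(0.0000−0.7691)/(278.1351−188.4882)=-0.0086; B=V−Δ·S=2.1694
Node (1,0) S=128.7400: V=(p*·4.4765+(1−p*)·24.6481)/1.1=9.2417; Δ=(4.4765−24.6481)/(155.7754−105.5668)=-0.4018; B=V−Δ·S=60.9637
Node (1,1) S=189.9700: V=(p*·0.1972+(1−p*)·4.4765)/1.1=1.2765; Δ=(0.1972−4.4765)/(229.8637−155.7754)=-0.0578; B=V−Δ·S=12.2491
Node (0,0) S=157.0000: V=(p*·1.2765+(1−p*)·9.2417)/1.1=3.2029; Δ=(1.2765−9.2417)/(189.9700−128.7400)=-0.1301; B=V−Δ·S=23.6265
Root portfolio cost Δ·157+B reproduces V0=3.2029.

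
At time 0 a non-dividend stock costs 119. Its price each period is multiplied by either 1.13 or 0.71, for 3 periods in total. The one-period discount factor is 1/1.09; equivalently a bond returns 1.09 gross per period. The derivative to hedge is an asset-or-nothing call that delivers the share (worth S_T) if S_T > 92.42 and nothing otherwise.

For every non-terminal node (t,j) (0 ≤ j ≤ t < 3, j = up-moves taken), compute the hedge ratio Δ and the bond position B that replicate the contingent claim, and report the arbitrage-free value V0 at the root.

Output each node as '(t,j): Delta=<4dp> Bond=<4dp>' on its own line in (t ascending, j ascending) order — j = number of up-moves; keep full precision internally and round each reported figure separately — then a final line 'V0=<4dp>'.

(0,0): Delta=1.1929 Bond=-24.2698
(1,0): Delta=2.5236 Bond=-138.8841
(1,1): Delta=1.1049 Bond=-14.6194
(2,0): Delta=0.0000 Bond=0.0000
(2,1): Delta=2.6905 Bond=-167.3188
(2,2): Delta=1.0000 Bond=0.0000
V0=117.6829

Since d<R<u, set p* = (R−d)/(u−d) = 0.9048; price each node as the discounted p*-expectation of its children.
Payoff layer (t=3): V(3,0)=0.0000, V(3,1)=0.0000, V(3,2)=107.8853, V(3,3)=171.7047
  t=2,j=0: stock 59.9879 → up 67.7863 (V=0.0000), down 42.5914 (V=0.0000). Price 0.0000; hedge Δ=0.0000, bond B=0.0000.
  t=2,j=1: stock 95.4737 → up 107.8853 (V=107.8853), down 67.7863 (V=0.0000). Price 89.5509; hedge Δ=2.6905, bond B=-167.3188.
  t=2,j=2: stock 151.9511 → up 171.7047 (V=171.7047), down 107.8853 (V=107.8853). Price 151.9511; hedge Δ=1.0000, bond B=0.0000.
  t=1,j=0: stock 84.4900 → up 95.4737 (V=89.5509), down 59.9879 (V=0.0000). Price 74.3323; hedge Δ=2.5236, bond B=-138.8841.
  t=1,j=1: stock 134.4700 → up 151.9511 (V=151.9511), down 95.4737 (V=89.5509). Price 133.9525; hedge Δ=1.1049, bond B=-14.6194.
  t=0,j=0: stock 119.0000 → up 134.4700 (V=133.9525), down 84.4900 (V=74.3323). Price 117.6829; hedge Δ=1.1929, bond B=-24.2698.
The time-0 hedge costs 117.6829, which is the no-arbitrage price.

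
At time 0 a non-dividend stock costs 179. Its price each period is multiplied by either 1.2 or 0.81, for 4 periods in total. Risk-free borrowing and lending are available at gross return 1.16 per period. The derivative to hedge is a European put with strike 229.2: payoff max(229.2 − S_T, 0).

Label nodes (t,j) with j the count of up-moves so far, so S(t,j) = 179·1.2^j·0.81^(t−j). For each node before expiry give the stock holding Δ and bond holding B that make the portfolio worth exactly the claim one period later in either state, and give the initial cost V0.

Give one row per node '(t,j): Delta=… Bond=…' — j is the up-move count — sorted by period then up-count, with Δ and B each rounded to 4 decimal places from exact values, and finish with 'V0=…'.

No-arbitrage ⇒ martingale measure with p* = (R−d)/(u−d) = 0.8974.
Payoff layer (t=4): V(4,0)=152.1464, V(4,1)=115.0465, V(4,2)=60.0837, V(4,3)=0.0000, V(4,4)=0.0000
  t=3,j=0: stock 95.1279 → up 114.1535 (V=115.0465), down 77.0536 (V=152.1464). Price 102.4583; hedge Δ=-1.0000, bond B=197.5862.
  t=3,j=1: stock 140.9303 → up 169.1163 (V=60.0837), down 114.1535 (V=115.0465). Price 56.6559; hedge Δ=-1.0000, bond B=197.5862.
  t=3,j=2: stock 208.7856 → up 250.5427 (V=0.0000), down 169.1163 (V=60.0837). Price 5.3124; hedge Δ=-0.7379, bond B=159.3731.
  t=3,j=3: stock 309.3120 → up 371.1744 (V=0.0000), down 250.5427 (V=0.0000). Price 0.0000; hedge Δ=0.0000, bond B=0.0000.
  t=2,j=0: stock 117.4419 → up 140.9303 (V=56.6559), down 95.1279 (V=102.4583). Price 52.8910; hedge Δ=-1.0000, bond B=170.3329.
  t=2,j=1: stock 173.9880 → up 208.7856 (V=5.3124), down 140.9303 (V=56.6559). Price 9.1193; hedge Δ=-0.7567, bond B=140.7693.
  t=2,j=2: stock 257.7600 → up 309.3120 (V=0.0000), down 208.7856 (V=5.3124). Price 0.4697; hedge Δ=-0.0528, bond B=14.0913.
  t=1,j=0: stock 144.9900 → up 173.9880 (V=9.1193), down 117.4419 (V=52.8910). Price 11.7317; hedge Δ=-0.7741, bond B=123.9668.
  t=1,j=1: stock 214.8000 → up 257.7600 (V=0.4697), down 173.9880 (V=9.1193). Price 1.1697; hedge Δ=-0.1033, bond B=23.3482.
  t=0,j=0: stock 179.0000 → up 214.8000 (V=1.1697), down 144.9900 (V=11.7317). Price 1.9422; hedge Δ=-0.1513, bond B=29.0242.
Self-financing check: at every node Δ·S+B equals the discounted successor values.

(0,0): Delta=-0.1513 Bond=29.0242
(1,0): Delta=-0.7741 Bond=123.9668
(1,1): Delta=-0.1033 Bond=23.3482
(2,0): Delta=-1.0000 Bond=170.3329
(2,1): Delta=-0.7567 Bond=140.7693
(2,2): Delta=-0.0528 Bond=14.0913
(3,0): Delta=-1.0000 Bond=197.5862
(3,1): Delta=-1.0000 Bond=197.5862
(3,2): Delta=-0.7379 Bond=159.3731
(3,3): Delta=0.0000 Bond=0.0000
V0=1.9422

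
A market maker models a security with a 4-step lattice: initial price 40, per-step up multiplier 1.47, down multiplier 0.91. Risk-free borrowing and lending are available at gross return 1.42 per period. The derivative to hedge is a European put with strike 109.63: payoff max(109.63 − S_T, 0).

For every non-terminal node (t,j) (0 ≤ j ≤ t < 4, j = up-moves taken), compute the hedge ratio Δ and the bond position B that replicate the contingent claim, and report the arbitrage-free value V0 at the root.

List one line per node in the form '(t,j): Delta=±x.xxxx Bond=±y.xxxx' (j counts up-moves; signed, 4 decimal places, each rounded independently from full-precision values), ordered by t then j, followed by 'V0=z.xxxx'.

(0,0): Delta=-0.1413 Bond=6.0644
(1,0): Delta=-0.8790 Bond=35.4660
(1,1): Delta=-0.0965 Bond=5.9786
(2,0): Delta=-1.0000 Bond=54.3692
(2,1): Delta=-0.8717 Bond=49.9689
(2,2): Delta=-0.0494 Bond=4.4230
(3,0): Delta=-1.0000 Bond=77.2042
(3,1): Delta=-1.0000 Bond=77.2042
(3,2): Delta=-0.8639 Bond=70.3432
(3,3): Delta=0.0000 Bond=0.0000
V0=0.4142

Since d<R<u, set p* = (R−d)/(u−d) = 0.9107; price each node as the discounted p*-expectation of its children.
Terminal payoffs: V(4,0)=82.2000, V(4,1)=65.3200, V(4,2)=38.0523, V(4,3)=0.0000, V(4,4)=0.0000
  t=3,j=0: stock 30.1428 → up 44.3100 (V=65.3200), down 27.4300 (V=82.2000). Price 47.0614; hedge Δ=-1.0000, bond B=77.2042.
  t=3,j=1: stock 48.6923 → up 71.5777 (V=38.0523), down 44.3100 (V=65.3200). Price 28.5119; hedge Δ=-1.0000, bond B=77.2042.
  t=3,j=2: stock 78.6568 → up 115.6254 (V=0.0000), down 71.5777 (V=38.0523). Price 2.3926; hedge Δ=-0.8639, bond B=70.3432.
  t=3,j=3: stock 127.0609 → up 186.7796 (V=0.0000), down 115.6254 (V=0.0000). Price 0.0000; hedge Δ=0.0000, bond B=0.0000.
  t=2,j=0: stock 33.1240 → up 48.6923 (V=28.5119), down 30.1428 (V=47.0614). Price 21.2452; hedge Δ=-1.0000, bond B=54.3692.
  t=2,j=1: stock 53.5080 → up 78.6568 (V=2.3926), down 48.6923 (V=28.5119). Price 3.3273; hedge Δ=-0.8717, bond B=49.9689.
  t=2,j=2: stock 86.4360 → up 127.0609 (V=0.0000), down 78.6568 (V=2.3926). Price 0.1504; hedge Δ=-0.0494, bond B=4.4230.
  t=1,j=0: stock 36.4000 → up 53.5080 (V=3.3273), down 33.1240 (V=21.2452). Price 3.4698; hedge Δ=-0.8790, bond B=35.4660.
  t=1,j=1: stock 58.8000 → up 86.4360 (V=0.1504), down 53.5080 (V=3.3273). Price 0.3057; hedge Δ=-0.0965, bond B=5.9786.
  t=0,j=0: stock 40.0000 → up 58.8000 (V=0.3057), down 36.4000 (V=3.4698). Price 0.4142; hedge Δ=-0.1413, bond B=6.0644.
Root portfolio cost Δ·40+B reproduces V0=0.4142.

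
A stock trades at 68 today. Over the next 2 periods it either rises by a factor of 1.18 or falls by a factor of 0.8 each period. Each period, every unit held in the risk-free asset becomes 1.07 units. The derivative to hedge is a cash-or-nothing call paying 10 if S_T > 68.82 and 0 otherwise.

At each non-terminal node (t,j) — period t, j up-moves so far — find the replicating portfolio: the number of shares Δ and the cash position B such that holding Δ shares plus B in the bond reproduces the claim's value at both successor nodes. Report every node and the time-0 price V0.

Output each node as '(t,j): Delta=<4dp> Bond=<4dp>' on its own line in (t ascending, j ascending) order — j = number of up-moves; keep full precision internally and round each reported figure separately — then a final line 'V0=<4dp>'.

(0,0): Delta=0.2570 Bond=-13.0653
(1,0): Delta=0.0000 Bond=0.0000
(1,1): Delta=0.3280 Bond=-19.6754
V0=4.4095

The replicating-portfolio and risk-neutral prices coincide; use p* = (1.07−0.8)/(1.18−0.8) = 0.7105 for the latter.
Terminal values V(2,·): V(2,0)=0.0000, V(2,1)=0.0000, V(2,2)=10.0000
Node (1,0) S=54.4000: V=(p*·0.0000+(1−p*)·0.0000)/1.07=0.0000; Δ=(0.0000−0.0000)/(64.1920−43.5200)=0.0000; B=V−Δ·S=0.0000
Node (1,1) S=80.2400: V=(p*·10.0000+(1−p*)·0.0000)/1.07=6.6404; Δ=(10.0000−0.0000)/(94.6832−64.1920)=0.3280; B=V−Δ·S=-19.6754
Node (0,0) S=68.0000: V=(p*·6.6404+(1−p*)·0.0000)/1.07=4.4095; Δ=(6.6404−0.0000)/(80.2400−54.4000)=0.2570; B=V−Δ·S=-13.0653
Check: Δ(0,0)·S0 + B(0,0) = 4.4095 = V0.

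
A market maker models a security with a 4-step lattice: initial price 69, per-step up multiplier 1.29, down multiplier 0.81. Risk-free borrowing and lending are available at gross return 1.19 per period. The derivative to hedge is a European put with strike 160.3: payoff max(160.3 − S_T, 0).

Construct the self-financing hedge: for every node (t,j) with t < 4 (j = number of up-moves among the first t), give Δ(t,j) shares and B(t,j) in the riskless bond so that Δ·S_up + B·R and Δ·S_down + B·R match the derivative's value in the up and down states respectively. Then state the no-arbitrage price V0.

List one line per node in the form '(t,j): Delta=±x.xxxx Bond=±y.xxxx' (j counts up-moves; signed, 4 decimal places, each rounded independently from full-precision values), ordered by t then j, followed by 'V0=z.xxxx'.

(0,0): Delta=-0.7264 Bond=67.0865
(1,0): Delta=-1.0000 Bond=95.1246
(1,1): Delta=-0.6812 Bond=75.8088
(2,0): Delta=-1.0000 Bond=113.1982
(2,1): Delta=-1.0000 Bond=113.1982
(2,2): Delta=-0.6285 Bond=84.1636
(3,0): Delta=-1.0000 Bond=134.7059
(3,1): Delta=-1.0000 Bond=134.7059
(3,2): Delta=-1.0000 Bond=134.7059
(3,3): Delta=-0.5671 Bond=91.0623
V0=16.9650

No-arbitrage ⇒ martingale measure with p* = (R−d)/(u−d) = 0.7917.
At expiry t=4: V(4,0)=130.5978, V(4,1)=112.9964, V(4,2)=84.9647, V(4,3)=40.3216, V(4,4)=0.0000
Node (3,0) S=36.6694: V=(p*·112.9964+(1−p*)·130.5978)/1.19=98.0365; Δ=(112.9964−130.5978)/(47.3036−29.7022)=-1.0000; B=V−Δ·S=134.7059
Node (3,1) S=58.3995: V=(p*·84.9647+(1−p*)·112.9964)/1.19=76.3064; Δ=(84.9647−112.9964)/(75.3353−47.3036)=-1.0000; B=V−Δ·S=134.7059
Node (3,2) S=93.0065: V=(p*·40.3216+(1−p*)·84.9647)/1.19=41.6993; Δ=(40.3216−84.9647)/(119.9784−75.3353)=-1.0000; B=V−Δ·S=134.7059
Node (3,3) S=148.1215: V=(p*·0.0000+(1−p*)·40.3216)/1.19=7.0591; Δ=(0.0000−40.3216)/(191.0768−119.9784)=-0.5671; B=V−Δ·S=91.0623
Node (2,0) S=45.2709: V=(p*·76.3064+(1−p*)·98.0365)/1.19=67.9273; Δ=(76.3064−98.0365)/(58.3995−36.6694)=-1.0000; B=V−Δ·S=113.1982
Node (2,1) S=72.0981: V=(p*·41.6993+(1−p*)·76.3064)/1.19=41.1001; Δ=(41.6993−76.3064)/(93.0065−58.3995)=-1.0000; B=V−Δ·S=113.1982
Node (2,2) S=114.8229: V=(p*·7.0591+(1−p*)·41.6993)/1.19=11.9965; Δ=(7.0591−41.6993)/(148.1215−93.0065)=-0.6285; B=V−Δ·S=84.1636
Node (1,0) S=55.8900: V=(p*·41.1001+(1−p*)·67.9273)/1.19=39.2346; Δ=(41.1001−67.9273)/(72.0981−45.2709)=-1.0000; B=V−Δ·S=95.1246
Node (1,1) S=89.0100: V=(p*·11.9965+(1−p*)·41.1001)/1.19=15.1763; Δ=(11.9965−41.1001)/(114.8229−72.0981)=-0.6812; B=V−Δ·S=75.8088
Node (0,0) S=69.0000: V=(p*·15.1763+(1−p*)·39.2346)/1.19=16.9650; Δ=(15.1763−39.2346)/(89.0100−55.8900)=-0.7264; B=V−Δ·S=67.0865
Root portfolio cost Δ·69+B reproduces V0=16.9650.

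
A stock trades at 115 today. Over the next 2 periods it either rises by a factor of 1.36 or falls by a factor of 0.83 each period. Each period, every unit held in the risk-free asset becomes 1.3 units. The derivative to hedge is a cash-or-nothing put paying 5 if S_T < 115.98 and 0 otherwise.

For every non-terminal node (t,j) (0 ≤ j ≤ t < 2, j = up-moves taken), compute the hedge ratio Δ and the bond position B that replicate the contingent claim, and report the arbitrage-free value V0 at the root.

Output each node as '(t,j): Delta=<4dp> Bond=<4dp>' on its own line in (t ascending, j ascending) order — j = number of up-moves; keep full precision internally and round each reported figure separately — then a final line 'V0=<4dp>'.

Risk-neutral probability p* = (R−d)/(u−d) = (1.3−0.83)/(1.36−0.83) = 0.8868.
Payoff layer (t=2): V(2,0)=5.0000, V(2,1)=0.0000, V(2,2)=0.0000
Node (1,0) S=95.4500: V=(p*·0.0000+(1−p*)·5.0000)/1.3=0.4354; Δ=(0.0000−5.0000)/(129.8120−79.2235)=-0.0988; B=V−Δ·S=9.8694
Node (1,1) S=156.4000: V=(p*·0.0000+(1−p*)·0.0000)/1.3=0.0000; Δ=(0.0000−0.0000)/(212.7040−129.8120)=0.0000; B=V−Δ·S=0.0000
Node (0,0) S=115.0000: V=(p*·0.0000+(1−p*)·0.4354)/1.3=0.0379; Δ=(0.0000−0.4354)/(156.4000−95.4500)=-0.0071; B=V−Δ·S=0.8595
Self-financing check: at every node Δ·S+B equals the discounted successor values.

(0,0): Delta=-0.0071 Bond=0.8595
(1,0): Delta=-0.0988 Bond=9.8694
(1,1): Delta=0.0000 Bond=0.0000
V0=0.0379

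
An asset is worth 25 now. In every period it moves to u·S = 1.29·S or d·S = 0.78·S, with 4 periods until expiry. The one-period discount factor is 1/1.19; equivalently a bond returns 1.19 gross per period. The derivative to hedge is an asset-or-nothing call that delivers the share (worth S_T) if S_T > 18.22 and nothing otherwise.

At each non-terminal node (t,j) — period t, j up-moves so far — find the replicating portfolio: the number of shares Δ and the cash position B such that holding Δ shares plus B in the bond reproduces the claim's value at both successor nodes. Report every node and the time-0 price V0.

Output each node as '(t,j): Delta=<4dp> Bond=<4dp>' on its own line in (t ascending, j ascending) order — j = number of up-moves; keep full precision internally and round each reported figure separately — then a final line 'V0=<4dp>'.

(0,0): Delta=1.0639 Bond=-1.7899
(1,0): Delta=1.3261 Bond=-7.2421
(1,1): Delta=1.0253 Bond=-0.8832
(2,0): Delta=2.2043 Bond=-21.9762
(2,1): Delta=1.1966 Bond=-5.3601
(2,2): Delta=1.0000 Bond=0.0000
(3,0): Delta=0.0000 Bond=0.0000
(3,1): Delta=2.5294 Bond=-32.5302
(3,2): Delta=1.0000 Bond=0.0000
(3,3): Delta=1.0000 Bond=0.0000
V0=24.8082

No-arbitrage ⇒ martingale measure with p* = (R−d)/(u−d) = 0.8039.
At expiry t=4: V(4,0)=0.0000, V(4,1)=0.0000, V(4,2)=25.3110, V(4,3)=41.8604, V(4,4)=69.2307
(3,0): S=11.8638. Δ = (V_up−V_dn)/(S_up−S_dn) = (0.0000−0.0000)/(15.3043−9.2538) = 0.0000. V = [p*·0.0000 + (1−p*)·0.0000]/1.19 = 0.0000. B = V − Δ·S = 0.0000.
(3,1): S=19.6209. Δ = (V_up−V_dn)/(S_up−S_dn) = (25.3110−0.0000)/(25.3110−15.3043) = 2.5294. V = [p*·25.3110 + (1−p*)·0.0000]/1.19 = 17.0992. B = V − Δ·S = -32.5302.
(3,2): S=32.4500. Δ = (V_up−V_dn)/(S_up−S_dn) = (41.8604−25.3110)/(41.8604−25.3110) = 1.0000. V = [p*·41.8604 + (1−p*)·25.3110]/1.19 = 32.4500. B = V − Δ·S = 0.0000.
(3,3): S=53.6672. Δ = (V_up−V_dn)/(S_up−S_dn) = (69.2307−41.8604)/(69.2307−41.8604) = 1.0000. V = [p*·69.2307 + (1−p*)·41.8604]/1.19 = 53.6672. B = V − Δ·S = 0.0000.
(2,0): S=15.2100. Δ = (V_up−V_dn)/(S_up−S_dn) = (17.0992−0.0000)/(19.6209−11.8638) = 2.2043. V = [p*·17.0992 + (1−p*)·0.0000]/1.19 = 11.5516. B = V − Δ·S = -21.9762.
(2,1): S=25.1550. Δ = (V_up−V_dn)/(S_up−S_dn) = (32.4500−17.0992)/(32.4500−19.6209) = 1.1966. V = [p*·32.4500 + (1−p*)·17.0992]/1.19 = 24.7395. B = V − Δ·S = -5.3601.
(2,2): S=41.6025. Δ = (V_up−V_dn)/(S_up−S_dn) = (53.6672−32.4500)/(53.6672−32.4500) = 1.0000. V = [p*·53.6672 + (1−p*)·32.4500]/1.19 = 41.6025. B = V − Δ·S = 0.0000.
(1,0): S=19.5000. Δ = (V_up−V_dn)/(S_up−S_dn) = (24.7395−11.5516)/(25.1550−15.2100) = 1.3261. V = [p*·24.7395 + (1−p*)·11.5516]/1.19 = 18.6165. B = V − Δ·S = -7.2421.
(1,1): S=32.2500. Δ = (V_up−V_dn)/(S_up−S_dn) = (41.6025−24.7395)/(41.6025−25.1550) = 1.0253. V = [p*·41.6025 + (1−p*)·24.7395]/1.19 = 32.1815. B = V − Δ·S = -0.8832.
(0,0): S=25.0000. Δ = (V_up−V_dn)/(S_up−S_dn) = (32.1815−18.6165)/(32.2500−19.5000) = 1.0639. V = [p*·32.1815 + (1−p*)·18.6165]/1.19 = 24.8082. B = V − Δ·S = -1.7899.
Root portfolio cost Δ·25+B reproduces V0=24.8082.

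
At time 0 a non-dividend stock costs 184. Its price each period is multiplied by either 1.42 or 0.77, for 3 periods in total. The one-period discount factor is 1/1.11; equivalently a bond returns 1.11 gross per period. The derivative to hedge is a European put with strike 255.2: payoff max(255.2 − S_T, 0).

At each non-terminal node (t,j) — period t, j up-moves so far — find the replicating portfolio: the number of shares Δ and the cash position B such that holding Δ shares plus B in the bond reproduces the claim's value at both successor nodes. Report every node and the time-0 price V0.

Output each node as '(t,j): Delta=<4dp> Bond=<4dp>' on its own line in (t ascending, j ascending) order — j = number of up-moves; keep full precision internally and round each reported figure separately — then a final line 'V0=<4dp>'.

(0,0): Delta=-0.4490 Bond=122.3705
(1,0): Delta=-0.8440 Bond=191.7953
(1,1): Delta=-0.2537 Bond=84.8052
(2,0): Delta=-1.0000 Bond=229.9099
(2,1): Delta=-0.7669 Bond=197.3772
(2,2): Delta=0.0000 Bond=0.0000
V0=39.7526

Under the risk-neutral measure, an up-move has probability p* = (R−d)/(u−d) = 0.5231 and values discount at R = 1.11.
At expiry t=3: V(3,0)=171.1979, V(3,1)=100.2871, V(3,2)=0.0000, V(3,3)=0.0000
(2,0): S=109.0936. Δ = (V_up−V_dn)/(S_up−S_dn) = (100.2871−171.1979)/(154.9129−84.0021) = -1.0000. V = [p*·100.2871 + (1−p*)·171.1979]/1.11 = 120.8163. B = V − Δ·S = 229.9099.
(2,1): S=201.1856. Δ = (V_up−V_dn)/(S_up−S_dn) = (0.0000−100.2871)/(285.6836−154.9129) = -0.7669. V = [p*·0.0000 + (1−p*)·100.2871]/1.11 = 43.0894. B = V − Δ·S = 197.3772.
(2,2): S=371.0176. Δ = (V_up−V_dn)/(S_up−S_dn) = (0.0000−0.0000)/(526.8450−285.6836) = 0.0000. V = [p*·0.0000 + (1−p*)·0.0000]/1.11 = 0.0000. B = V − Δ·S = 0.0000.
(1,0): S=141.6800. Δ = (V_up−V_dn)/(S_up−S_dn) = (43.0894−120.8163)/(201.1856−109.0936) = -0.8440. V = [p*·43.0894 + (1−p*)·120.8163]/1.11 = 72.2155. B = V − Δ·S = 191.7953.
(1,1): S=261.2800. Δ = (V_up−V_dn)/(S_up−S_dn) = (0.0000−43.0894)/(371.0176−201.1856) = -0.2537. V = [p*·0.0000 + (1−p*)·43.0894]/1.11 = 18.5138. B = V − Δ·S = 84.8052.
(0,0): S=184.0000. Δ = (V_up−V_dn)/(S_up−S_dn) = (18.5138−72.2155)/(261.2800−141.6800) = -0.4490. V = [p*·18.5138 + (1−p*)·72.2155]/1.11 = 39.7526. B = V − Δ·S = 122.3705.
Root portfolio cost Δ·184+B reproduces V0=39.7526.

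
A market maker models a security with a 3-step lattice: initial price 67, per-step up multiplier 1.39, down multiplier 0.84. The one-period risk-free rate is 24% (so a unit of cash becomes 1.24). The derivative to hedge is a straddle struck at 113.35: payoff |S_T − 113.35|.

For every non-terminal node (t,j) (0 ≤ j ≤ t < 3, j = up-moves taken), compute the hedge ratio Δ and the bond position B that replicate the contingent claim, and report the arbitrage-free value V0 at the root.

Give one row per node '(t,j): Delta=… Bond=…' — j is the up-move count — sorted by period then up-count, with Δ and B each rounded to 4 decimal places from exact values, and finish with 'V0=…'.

(0,0): Delta=0.2432 Bond=3.0269
(1,0): Delta=-1.0000 Bond=73.7188
(1,1): Delta=0.5249 Bond=-22.4838
(2,0): Delta=-1.0000 Bond=91.4113
(2,1): Delta=-1.0000 Bond=91.4113
(2,2): Delta=0.8705 Bond=-72.6140
V0=19.3191

No-arbitrage ⇒ martingale measure with p* = (R−d)/(u−d) = 0.7273.
Terminal payoffs: V(3,0)=73.6388, V(3,1)=47.6375, V(3,2)=4.6114, V(3,3)=66.5865
(2,0): S=47.2752. Δ = (V_up−V_dn)/(S_up−S_dn) = (47.6375−73.6388)/(65.7125−39.7112) = -1.0000. V = [p*·47.6375 + (1−p*)·73.6388]/1.24 = 44.1361. B = V − Δ·S = 91.4113.
(2,1): S=78.2292. Δ = (V_up−V_dn)/(S_up−S_dn) = (4.6114−47.6375)/(108.7386−65.7125) = -1.0000. V = [p*·4.6114 + (1−p*)·47.6375]/1.24 = 13.1821. B = V − Δ·S = 91.4113.
(2,2): S=129.4507. Δ = (V_up−V_dn)/(S_up−S_dn) = (66.5865−4.6114)/(179.9365−108.7386) = 0.8705. V = [p*·66.5865 + (1−p*)·4.6114]/1.24 = 40.0679. B = V − Δ·S = -72.6140.
(1,0): S=56.2800. Δ = (V_up−V_dn)/(S_up−S_dn) = (13.1821−44.1361)/(78.2292−47.2752) = -1.0000. V = [p*·13.1821 + (1−p*)·44.1361]/1.24 = 17.4388. B = V − Δ·S = 73.7188.
(1,1): S=93.1300. Δ = (V_up−V_dn)/(S_up−S_dn) = (40.0679−13.1821)/(129.4507−78.2292) = 0.5249. V = [p*·40.0679 + (1−p*)·13.1821]/1.24 = 26.3995. B = V − Δ·S = -22.4838.
(0,0): S=67.0000. Δ = (V_up−V_dn)/(S_up−S_dn) = (26.3995−17.4388)/(93.1300−56.2800) = 0.2432. V = [p*·26.3995 + (1−p*)·17.4388]/1.24 = 19.3191. B = V − Δ·S = 3.0269.
Check: Δ(0,0)·S0 + B(0,0) = 19.3191 = V0.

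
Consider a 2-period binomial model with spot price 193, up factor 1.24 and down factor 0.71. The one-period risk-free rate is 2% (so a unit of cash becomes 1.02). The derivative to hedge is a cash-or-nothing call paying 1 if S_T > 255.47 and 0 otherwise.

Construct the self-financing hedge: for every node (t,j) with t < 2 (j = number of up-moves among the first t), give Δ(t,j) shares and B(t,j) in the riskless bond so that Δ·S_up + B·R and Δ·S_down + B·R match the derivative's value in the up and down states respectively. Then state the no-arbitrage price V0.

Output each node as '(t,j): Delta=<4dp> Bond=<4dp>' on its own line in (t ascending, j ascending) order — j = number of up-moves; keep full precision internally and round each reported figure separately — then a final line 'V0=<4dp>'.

(0,0): Delta=0.0056 Bond=-0.7531
(1,0): Delta=0.0000 Bond=0.0000
(1,1): Delta=0.0079 Bond=-1.3134
V0=0.3288

Under the risk-neutral measure, an up-move has probability p* = (R−d)/(u−d) = 0.5849 and values discount at R = 1.02.
Terminal payoffs: V(2,0)=0.0000, V(2,1)=0.0000, V(2,2)=1.0000
(1,0): S=137.0300. Δ = (V_up−V_dn)/(S_up−S_dn) = (0.0000−0.0000)/(169.9172−97.2913) = 0.0000. V = [p*·0.0000 + (1−p*)·0.0000]/1.02 = 0.0000. B = V − Δ·S = 0.0000.
(1,1): S=239.3200. Δ = (V_up−V_dn)/(S_up−S_dn) = (1.0000−0.0000)/(296.7568−169.9172) = 0.0079. V = [p*·1.0000 + (1−p*)·0.0000]/1.02 = 0.5734. B = V − Δ·S = -1.3134.
(0,0): S=193.0000. Δ = (V_up−V_dn)/(S_up−S_dn) = (0.5734−0.0000)/(239.3200−137.0300) = 0.0056. V = [p*·0.5734 + (1−p*)·0.0000]/1.02 = 0.3288. B = V − Δ·S = -0.7531.
Check: Δ(0,0)·S0 + B(0,0) = 0.3288 = V0.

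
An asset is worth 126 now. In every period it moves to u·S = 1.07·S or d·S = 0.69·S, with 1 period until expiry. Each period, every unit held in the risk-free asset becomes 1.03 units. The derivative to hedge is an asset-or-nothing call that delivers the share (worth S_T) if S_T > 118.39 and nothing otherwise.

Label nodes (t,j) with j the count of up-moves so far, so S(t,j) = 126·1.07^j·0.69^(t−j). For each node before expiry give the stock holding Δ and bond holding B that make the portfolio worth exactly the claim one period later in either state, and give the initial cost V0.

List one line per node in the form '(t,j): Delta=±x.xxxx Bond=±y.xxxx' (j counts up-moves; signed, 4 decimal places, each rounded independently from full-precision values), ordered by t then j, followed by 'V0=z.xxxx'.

(0,0): Delta=2.8158 Bond=-237.6745
V0=117.1150

Under the risk-neutral measure, an up-move has probability p* = (R−d)/(u−d) = 0.8947 and values discount at R = 1.03.
Payoff layer (t=1): V(1,0)=0.0000, V(1,1)=134.8200
  t=0,j=0: stock 126.0000 → up 134.8200 (V=134.8200), down 86.9400 (V=0.0000). Price 117.1150; hedge Δ=2.8158, bond B=-237.6745.
Root portfolio cost Δ·126+B reproduces V0=117.1150.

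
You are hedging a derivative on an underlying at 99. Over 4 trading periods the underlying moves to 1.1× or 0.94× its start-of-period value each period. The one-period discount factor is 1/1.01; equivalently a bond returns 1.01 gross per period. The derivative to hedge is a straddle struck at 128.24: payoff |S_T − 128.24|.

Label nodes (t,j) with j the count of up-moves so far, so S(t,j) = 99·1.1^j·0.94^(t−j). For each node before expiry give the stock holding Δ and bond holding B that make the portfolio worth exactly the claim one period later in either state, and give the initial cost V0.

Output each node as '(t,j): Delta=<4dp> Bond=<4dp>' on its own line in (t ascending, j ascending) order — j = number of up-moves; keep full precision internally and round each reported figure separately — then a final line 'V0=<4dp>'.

No-arbitrage ⇒ martingale measure with p* = (R−d)/(u−d) = 0.4375.
Terminal payoffs: V(4,0)=50.9459, V(4,1)=37.7894, V(4,2)=22.3936, V(4,3)=4.3771, V(4,4)=16.7059
Node (3,0) S=82.2278: V=(p*·37.7894+(1−p*)·50.9459)/1.01=44.7425; Δ=(37.7894−50.9459)/(90.4506−77.2941)=-1.0000; B=V−Δ·S=126.9703
Node (3,1) S=96.2240: V=(p*·22.3936+(1−p*)·37.7894)/1.01=30.7463; Δ=(22.3936−37.7894)/(105.8464−90.4506)=-1.0000; B=V−Δ·S=126.9703
Node (3,2) S=112.6026: V=(p*·4.3771+(1−p*)·22.3936)/1.01=14.3677; Δ=(4.3771−22.3936)/(123.8629−105.8464)=-1.0000; B=V−Δ·S=126.9703
Node (3,3) S=131.7690: V=(p*·16.7059+(1−p*)·4.3771)/1.01=9.6742; Δ=(16.7059−4.3771)/(144.9459−123.8629)=0.5848; B=V−Δ·S=-67.3805
Node (2,0) S=87.4764: V=(p*·30.7463+(1−p*)·44.7425)/1.01=38.2368; Δ=(30.7463−44.7425)/(96.2240−82.2278)=-1.0000; B=V−Δ·S=125.7132
Node (2,1) S=102.3660: V=(p*·14.3677+(1−p*)·30.7463)/1.01=23.3472; Δ=(14.3677−30.7463)/(112.6026−96.2240)=-1.0000; B=V−Δ·S=125.7132
Node (2,2) S=119.7900: V=(p*·9.6742+(1−p*)·14.3677)/1.01=12.1924; Δ=(9.6742−14.3677)/(131.7690−112.6026)=-0.2449; B=V−Δ·S=41.5265
Node (1,0) S=93.0600: V=(p*·23.3472+(1−p*)·38.2368)/1.01=31.4085; Δ=(23.3472−38.2368)/(102.3660−87.4764)=-1.0000; B=V−Δ·S=124.4685
Node (1,1) S=108.9000: V=(p*·12.1924+(1−p*)·23.3472)/1.01=18.2841; Δ=(12.1924−23.3472)/(119.7900−102.3660)=-0.6402; B=V−Δ·S=88.0015
Node (0,0) S=99.0000: V=(p*·18.2841+(1−p*)·31.4085)/1.01=25.4124; Δ=(18.2841−31.4085)/(108.9000−93.0600)=-0.8286; B=V−Δ·S=107.4398
Root portfolio cost Δ·99+B reproduces V0=25.4124.

(0,0): Delta=-0.8286 Bond=107.4398
(1,0): Delta=-1.0000 Bond=124.4685
(1,1): Delta=-0.6402 Bond=88.0015
(2,0): Delta=-1.0000 Bond=125.7132
(2,1): Delta=-1.0000 Bond=125.7132
(2,2): Delta=-0.2449 Bond=41.5265
(3,0): Delta=-1.0000 Bond=126.9703
(3,1): Delta=-1.0000 Bond=126.9703
(3,2): Delta=-1.0000 Bond=126.9703
(3,3): Delta=0.5848 Bond=-67.3805
V0=25.4124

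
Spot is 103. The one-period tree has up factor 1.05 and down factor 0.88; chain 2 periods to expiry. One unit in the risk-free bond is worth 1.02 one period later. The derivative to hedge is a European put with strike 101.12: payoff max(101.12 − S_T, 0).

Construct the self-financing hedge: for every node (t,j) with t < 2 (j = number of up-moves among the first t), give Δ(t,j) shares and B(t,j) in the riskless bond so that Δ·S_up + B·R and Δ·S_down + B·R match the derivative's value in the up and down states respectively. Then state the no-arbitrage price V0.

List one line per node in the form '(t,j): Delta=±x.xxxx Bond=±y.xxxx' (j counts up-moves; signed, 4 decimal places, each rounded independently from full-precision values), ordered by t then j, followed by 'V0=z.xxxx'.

(0,0): Delta=-0.4265 Bond=46.2315
(1,0): Delta=-1.0000 Bond=99.1373
(1,1): Delta=-0.3235 Bond=36.0173
V0=2.3010

Under the risk-neutral measure, an up-move has probability p* = (R−d)/(u−d) = 0.8235 and values discount at R = 1.02.
Terminal values V(2,·): V(2,0)=21.3568, V(2,1)=5.9480, V(2,2)=0.0000
(1,0): S=90.6400. Δ = (V_up−V_dn)/(S_up−S_dn) = (5.9480−21.3568)/(95.1720−79.7632) = -1.0000. V = [p*·5.9480 + (1−p*)·21.3568]/1.02 = 8.4973. B = V − Δ·S = 99.1373.
(1,1): S=108.1500. Δ = (V_up−V_dn)/(S_up−S_dn) = (0.0000−5.9480)/(113.5575−95.1720) = -0.3235. V = [p*·0.0000 + (1−p*)·5.9480]/1.02 = 1.0291. B = V − Δ·S = 36.0173.
(0,0): S=103.0000. Δ = (V_up−V_dn)/(S_up−S_dn) = (1.0291−8.4973)/(108.1500−90.6400) = -0.4265. V = [p*·1.0291 + (1−p*)·8.4973]/1.02 = 2.3010. B = V − Δ·S = 46.2315.
Self-financing check: at every node Δ·S+B equals the discounted successor values.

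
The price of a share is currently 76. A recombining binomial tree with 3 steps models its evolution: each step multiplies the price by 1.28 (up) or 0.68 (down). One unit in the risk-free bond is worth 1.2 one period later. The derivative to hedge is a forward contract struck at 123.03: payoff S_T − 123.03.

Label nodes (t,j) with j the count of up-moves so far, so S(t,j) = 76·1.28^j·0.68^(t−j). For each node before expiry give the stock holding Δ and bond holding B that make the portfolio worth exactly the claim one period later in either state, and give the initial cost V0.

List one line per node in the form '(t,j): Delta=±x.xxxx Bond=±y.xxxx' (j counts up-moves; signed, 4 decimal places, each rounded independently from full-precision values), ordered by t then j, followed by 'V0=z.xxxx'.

Risk-neutral probability p* = (R−d)/(u−d) = (1.2−0.68)/(1.28−0.68) = 0.8667.
Terminal values V(3,·): V(3,0)=-99.1332, V(3,1)=-78.0477, V(3,2)=-38.3575, V(3,3)=36.3536
(2,0): S=35.1424. Δ = (V_up−V_dn)/(S_up−S_dn) = (-78.0477−-99.1332)/(44.9823−23.8968) = 1.0000. V = [p*·-78.0477 + (1−p*)·-99.1332]/1.2 = -67.3826. B = V − Δ·S = -102.5250.
(2,1): S=66.1504. Δ = (V_up−V_dn)/(S_up−S_dn) = (-38.3575−-78.0477)/(84.6725−44.9823) = 1.0000. V = [p*·-38.3575 + (1−p*)·-78.0477]/1.2 = -36.3746. B = V − Δ·S = -102.5250.
(2,2): S=124.5184. Δ = (V_up−V_dn)/(S_up−S_dn) = (36.3536−-38.3575)/(159.3836−84.6725) = 1.0000. V = [p*·36.3536 + (1−p*)·-38.3575]/1.2 = 21.9934. B = V − Δ·S = -102.5250.
(1,0): S=51.6800. Δ = (V_up−V_dn)/(S_up−S_dn) = (-36.3746−-67.3826)/(66.1504−35.1424) = 1.0000. V = [p*·-36.3746 + (1−p*)·-67.3826]/1.2 = -33.7575. B = V − Δ·S = -85.4375.
(1,1): S=97.2800. Δ = (V_up−V_dn)/(S_up−S_dn) = (21.9934−-36.3746)/(124.5184−66.1504) = 1.0000. V = [p*·21.9934 + (1−p*)·-36.3746]/1.2 = 11.8425. B = V − Δ·S = -85.4375.
(0,0): S=76.0000. Δ = (V_up−V_dn)/(S_up−S_dn) = (11.8425−-33.7575)/(97.2800−51.6800) = 1.0000. V = [p*·11.8425 + (1−p*)·-33.7575]/1.2 = 4.8021. B = V − Δ·S = -71.1979.
The time-0 hedge costs 4.8021, which is the no-arbitrage price.

(0,0): Delta=1.0000 Bond=-71.1979
(1,0): Delta=1.0000 Bond=-85.4375
(1,1): Delta=1.0000 Bond=-85.4375
(2,0): Delta=1.0000 Bond=-102.5250
(2,1): Delta=1.0000 Bond=-102.5250
(2,2): Delta=1.0000 Bond=-102.5250
V0=4.8021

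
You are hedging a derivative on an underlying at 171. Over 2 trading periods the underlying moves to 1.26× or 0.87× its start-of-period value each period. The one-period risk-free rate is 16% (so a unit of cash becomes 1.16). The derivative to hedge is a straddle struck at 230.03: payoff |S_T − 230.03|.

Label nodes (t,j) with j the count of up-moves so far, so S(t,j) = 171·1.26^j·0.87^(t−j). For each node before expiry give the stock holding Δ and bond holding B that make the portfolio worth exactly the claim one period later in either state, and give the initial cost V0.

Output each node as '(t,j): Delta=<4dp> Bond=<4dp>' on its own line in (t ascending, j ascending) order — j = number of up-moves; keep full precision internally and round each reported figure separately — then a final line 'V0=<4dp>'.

(0,0): Delta=-0.2032 Bond=68.7565
(1,0): Delta=-1.0000 Bond=198.3017
(1,1): Delta=-0.0135 Bond=38.8802
V0=34.0142

Since d<R<u, set p* = (R−d)/(u−d) = 0.7436; price each node as the discounted p*-expectation of its children.
At expiry t=2: V(2,0)=100.6001, V(2,1)=42.5798, V(2,2)=41.4496
  t=1,j=0: stock 148.7700 → up 187.4502 (V=42.5798), down 129.4299 (V=100.6001). Price 49.5317; hedge Δ=-1.0000, bond B=198.3017.
  t=1,j=1: stock 215.4600 → up 271.4796 (V=41.4496), down 187.4502 (V=42.5798). Price 35.9822; hedge Δ=-0.0135, bond B=38.8802.
  t=0,j=0: stock 171.0000 → up 215.4600 (V=35.9822), down 148.7700 (V=49.5317). Price 34.0142; hedge Δ=-0.2032, bond B=68.7565.
Self-financing check: at every node Δ·S+B equals the discounted successor values.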